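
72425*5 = 362125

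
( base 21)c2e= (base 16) 14e4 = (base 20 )D78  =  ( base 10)5348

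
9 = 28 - 19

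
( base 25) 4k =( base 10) 120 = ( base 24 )50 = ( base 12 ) a0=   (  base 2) 1111000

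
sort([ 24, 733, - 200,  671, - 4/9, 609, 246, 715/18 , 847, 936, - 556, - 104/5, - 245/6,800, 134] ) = [ - 556, -200 , - 245/6, - 104/5 ,  -  4/9 , 24, 715/18,  134, 246, 609, 671, 733 , 800, 847 , 936]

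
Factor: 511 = 7^1*73^1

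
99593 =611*163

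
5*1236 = 6180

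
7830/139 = 56+46/139 = 56.33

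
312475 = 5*62495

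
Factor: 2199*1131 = 3^2*13^1*29^1*733^1 =2487069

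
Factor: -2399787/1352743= - 3^4*7^( - 2)*13^1 * 19^( - 1)*43^1*53^1*1453^ ( - 1)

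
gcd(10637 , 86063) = 967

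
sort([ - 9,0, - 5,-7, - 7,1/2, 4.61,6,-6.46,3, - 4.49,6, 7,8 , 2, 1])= [ - 9, - 7,- 7 ,-6.46, - 5 , - 4.49,0,1/2, 1,2,3,4.61,6,6, 7,  8]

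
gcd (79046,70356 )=22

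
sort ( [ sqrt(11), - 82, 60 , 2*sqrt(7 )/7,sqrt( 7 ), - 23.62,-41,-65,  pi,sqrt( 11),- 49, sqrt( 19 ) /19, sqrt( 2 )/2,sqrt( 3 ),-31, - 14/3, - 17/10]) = [ - 82,-65,-49, - 41,  -  31, - 23.62 ,-14/3,-17/10,sqrt(19)/19,sqrt( 2 )/2,  2*sqrt (7 )/7,sqrt(3), sqrt( 7 ), pi, sqrt( 11 ),sqrt( 11 ),60] 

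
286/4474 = 143/2237 = 0.06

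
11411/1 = 11411 = 11411.00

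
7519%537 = 1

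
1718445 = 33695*51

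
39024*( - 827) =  - 32272848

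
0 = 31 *0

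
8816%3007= 2802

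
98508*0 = 0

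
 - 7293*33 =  - 240669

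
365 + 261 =626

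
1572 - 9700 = - 8128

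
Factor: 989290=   2^1*5^1*98929^1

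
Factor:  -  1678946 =-2^1*839473^1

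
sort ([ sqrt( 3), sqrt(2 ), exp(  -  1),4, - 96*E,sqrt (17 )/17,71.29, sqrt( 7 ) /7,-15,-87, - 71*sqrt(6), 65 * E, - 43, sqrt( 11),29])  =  [ - 96*E,-71*sqrt( 6 ), - 87 ,-43, - 15, sqrt ( 17) /17 , exp( - 1 ) , sqrt( 7)/7,sqrt( 2),sqrt( 3),  sqrt( 11 ),4,29, 71.29, 65*E]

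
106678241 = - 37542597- - 144220838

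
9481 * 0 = 0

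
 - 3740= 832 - 4572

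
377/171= 377/171 = 2.20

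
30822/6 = 5137 = 5137.00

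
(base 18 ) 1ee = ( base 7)1502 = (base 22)14i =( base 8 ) 1116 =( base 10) 590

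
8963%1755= 188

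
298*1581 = 471138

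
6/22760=3/11380  =  0.00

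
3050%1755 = 1295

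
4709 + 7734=12443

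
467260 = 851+466409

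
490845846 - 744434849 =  - 253589003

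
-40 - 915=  - 955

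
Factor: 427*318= 135786 = 2^1*3^1*7^1*53^1*61^1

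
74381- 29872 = 44509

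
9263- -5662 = 14925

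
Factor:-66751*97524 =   -  2^2*3^4*7^1*43^1*66751^1 = - 6509824524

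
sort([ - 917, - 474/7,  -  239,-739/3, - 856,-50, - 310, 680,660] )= [- 917 , - 856, - 310  ,  -  739/3,-239 , - 474/7,-50 , 660,680 ]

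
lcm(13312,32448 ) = 519168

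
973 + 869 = 1842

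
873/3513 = 291/1171 = 0.25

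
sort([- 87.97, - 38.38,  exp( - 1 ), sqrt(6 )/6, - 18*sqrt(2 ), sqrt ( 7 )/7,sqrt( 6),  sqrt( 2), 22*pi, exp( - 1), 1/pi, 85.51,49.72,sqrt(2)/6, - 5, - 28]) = [-87.97, - 38.38, - 28, - 18*sqrt(2 ), - 5,  sqrt( 2 )/6, 1/pi, exp(-1) , exp ( - 1),  sqrt(7) /7,sqrt(6) /6,sqrt(2),sqrt(6) , 49.72 , 22*pi, 85.51]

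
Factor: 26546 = 2^1*13^1*1021^1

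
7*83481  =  584367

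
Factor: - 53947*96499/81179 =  - 5205831553/81179= - 7^( - 1)*13^2*73^1*571^1*739^1*11597^( - 1)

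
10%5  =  0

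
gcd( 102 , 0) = 102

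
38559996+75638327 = 114198323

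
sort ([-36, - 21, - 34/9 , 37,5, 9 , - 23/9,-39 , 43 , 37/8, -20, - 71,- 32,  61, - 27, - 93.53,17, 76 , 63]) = [-93.53,-71,-39,-36 , - 32,- 27, - 21, - 20,-34/9,-23/9, 37/8,5, 9,17, 37 , 43,61,63, 76] 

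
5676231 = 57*99583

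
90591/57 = 30197/19 = 1589.32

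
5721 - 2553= 3168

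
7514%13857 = 7514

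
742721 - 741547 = 1174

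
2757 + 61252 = 64009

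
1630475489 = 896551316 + 733924173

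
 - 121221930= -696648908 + 575426978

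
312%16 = 8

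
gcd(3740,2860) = 220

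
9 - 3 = 6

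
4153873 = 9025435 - 4871562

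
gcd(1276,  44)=44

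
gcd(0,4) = 4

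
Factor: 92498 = 2^1*7^1*6607^1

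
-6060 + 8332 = 2272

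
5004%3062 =1942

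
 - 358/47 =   -  358/47  =  -  7.62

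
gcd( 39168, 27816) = 24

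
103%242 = 103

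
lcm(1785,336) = 28560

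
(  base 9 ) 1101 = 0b1100101011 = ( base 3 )1010001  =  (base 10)811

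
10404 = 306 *34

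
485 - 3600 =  - 3115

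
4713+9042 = 13755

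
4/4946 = 2/2473  =  0.00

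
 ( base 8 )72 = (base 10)58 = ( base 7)112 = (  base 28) 22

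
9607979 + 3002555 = 12610534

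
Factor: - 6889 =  - 83^2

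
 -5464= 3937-9401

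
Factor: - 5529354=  - 2^1 *3^1 * 37^1 * 24907^1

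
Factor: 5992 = 2^3*7^1*107^1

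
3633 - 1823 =1810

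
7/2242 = 7/2242= 0.00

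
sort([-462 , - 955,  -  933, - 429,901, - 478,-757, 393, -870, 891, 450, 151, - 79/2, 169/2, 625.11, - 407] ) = [ - 955, - 933, - 870, -757, - 478,-462,-429 ,  -  407,  -  79/2, 169/2, 151,393,450, 625.11, 891, 901] 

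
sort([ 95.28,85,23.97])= [ 23.97,85,95.28] 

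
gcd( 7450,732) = 2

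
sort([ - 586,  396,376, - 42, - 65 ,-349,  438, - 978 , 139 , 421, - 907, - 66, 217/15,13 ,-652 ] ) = [  -  978,-907, - 652, -586, - 349, - 66, - 65 ,-42 , 13,  217/15, 139,376,396,421 , 438]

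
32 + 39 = 71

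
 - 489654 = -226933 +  - 262721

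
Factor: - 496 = - 2^4*31^1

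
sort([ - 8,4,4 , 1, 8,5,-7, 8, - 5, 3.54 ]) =[ - 8,  -  7, - 5,1,3.54,4, 4, 5,  8, 8 ]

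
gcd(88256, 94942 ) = 2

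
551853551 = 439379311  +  112474240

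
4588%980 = 668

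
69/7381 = 69/7381  =  0.01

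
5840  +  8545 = 14385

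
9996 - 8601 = 1395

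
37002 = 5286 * 7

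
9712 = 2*4856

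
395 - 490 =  - 95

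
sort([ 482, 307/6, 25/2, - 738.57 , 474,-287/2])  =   [ - 738.57, - 287/2, 25/2, 307/6,474,482 ]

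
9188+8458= 17646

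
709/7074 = 709/7074 = 0.10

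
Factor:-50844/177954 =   -  2/7=   - 2^1*7^( - 1)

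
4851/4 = 4851/4=   1212.75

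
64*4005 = 256320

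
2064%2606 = 2064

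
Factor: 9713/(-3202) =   -  2^( - 1 )*11^1 * 883^1*1601^( - 1)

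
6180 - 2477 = 3703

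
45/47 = 45/47 = 0.96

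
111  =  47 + 64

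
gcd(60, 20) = 20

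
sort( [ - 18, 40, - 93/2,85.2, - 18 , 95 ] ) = [  -  93/2 , -18, - 18 , 40 , 85.2,95 ]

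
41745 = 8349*5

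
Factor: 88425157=43^1*2056399^1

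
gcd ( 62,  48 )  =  2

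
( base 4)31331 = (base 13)539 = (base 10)893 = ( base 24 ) 1d5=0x37d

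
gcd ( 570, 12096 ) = 6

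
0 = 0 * 479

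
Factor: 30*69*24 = 49680 = 2^4*3^3*5^1 *23^1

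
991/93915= 991/93915=0.01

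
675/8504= 675/8504 = 0.08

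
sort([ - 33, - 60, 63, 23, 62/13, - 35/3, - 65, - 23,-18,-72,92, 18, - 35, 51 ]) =[ - 72, - 65, - 60, - 35,- 33,-23, - 18, - 35/3, 62/13,18, 23, 51, 63 , 92] 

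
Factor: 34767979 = 79^1*440101^1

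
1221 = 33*37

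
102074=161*634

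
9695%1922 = 85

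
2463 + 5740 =8203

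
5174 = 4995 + 179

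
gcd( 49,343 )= 49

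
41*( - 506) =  - 20746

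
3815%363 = 185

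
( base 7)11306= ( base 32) 2QH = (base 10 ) 2897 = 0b101101010001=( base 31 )30E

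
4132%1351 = 79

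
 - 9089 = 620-9709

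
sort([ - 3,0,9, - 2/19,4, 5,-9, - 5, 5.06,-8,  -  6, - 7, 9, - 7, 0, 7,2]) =[ - 9,- 8,-7,-7,  -  6,-5,-3,-2/19 , 0,0,2,4 , 5,5.06,7,9, 9 ] 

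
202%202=0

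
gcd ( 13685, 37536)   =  391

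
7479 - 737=6742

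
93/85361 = 93/85361 = 0.00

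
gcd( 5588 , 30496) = 4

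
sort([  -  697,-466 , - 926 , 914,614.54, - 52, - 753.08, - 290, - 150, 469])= [ - 926, - 753.08, - 697, - 466, - 290, - 150, - 52, 469,614.54,914]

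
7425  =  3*2475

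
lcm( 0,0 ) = 0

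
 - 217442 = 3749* ( - 58) 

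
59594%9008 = 5546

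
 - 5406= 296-5702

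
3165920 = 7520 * 421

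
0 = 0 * 961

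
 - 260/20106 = -1 + 9923/10053 = - 0.01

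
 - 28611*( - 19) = 543609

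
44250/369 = 119  +  113/123 = 119.92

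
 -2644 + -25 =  - 2669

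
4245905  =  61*69605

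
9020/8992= 1 +7/2248= 1.00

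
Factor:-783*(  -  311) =243513 = 3^3* 29^1*311^1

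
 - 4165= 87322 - 91487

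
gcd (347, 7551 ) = 1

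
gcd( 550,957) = 11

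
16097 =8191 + 7906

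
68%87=68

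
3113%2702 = 411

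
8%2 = 0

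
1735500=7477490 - 5741990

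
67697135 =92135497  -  24438362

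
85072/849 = 100+172/849   =  100.20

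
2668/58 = 46 = 46.00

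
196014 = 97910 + 98104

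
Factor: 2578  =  2^1*1289^1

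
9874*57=562818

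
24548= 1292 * 19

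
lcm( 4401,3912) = 35208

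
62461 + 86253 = 148714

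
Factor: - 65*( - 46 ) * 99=296010  =  2^1*3^2*5^1*11^1*13^1*23^1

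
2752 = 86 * 32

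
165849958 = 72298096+93551862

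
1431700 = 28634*50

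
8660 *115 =995900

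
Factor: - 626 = -2^1 * 313^1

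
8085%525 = 210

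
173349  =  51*3399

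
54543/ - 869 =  - 63+204/869 = - 62.77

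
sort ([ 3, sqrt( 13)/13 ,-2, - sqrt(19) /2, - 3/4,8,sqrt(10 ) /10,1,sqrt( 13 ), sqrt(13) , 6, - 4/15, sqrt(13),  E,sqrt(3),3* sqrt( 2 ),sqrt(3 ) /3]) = [-sqrt ( 19) /2 , - 2, - 3/4,- 4/15, sqrt(13)/13 , sqrt( 10)/10, sqrt(3)/3, 1,  sqrt(3), E,3,sqrt( 13),sqrt(13) , sqrt(13),3 *sqrt(2), 6, 8]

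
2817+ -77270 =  - 74453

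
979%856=123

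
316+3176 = 3492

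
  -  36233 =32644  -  68877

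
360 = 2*180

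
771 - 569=202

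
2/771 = 2/771 = 0.00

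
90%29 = 3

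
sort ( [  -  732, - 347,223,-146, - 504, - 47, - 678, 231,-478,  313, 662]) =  [-732,-678,-504, - 478 , - 347, - 146, - 47,  223, 231, 313, 662]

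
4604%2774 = 1830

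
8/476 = 2/119  =  0.02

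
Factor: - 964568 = -2^3 *11^1*97^1 * 113^1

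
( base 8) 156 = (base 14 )7C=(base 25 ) 4a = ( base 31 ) 3h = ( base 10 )110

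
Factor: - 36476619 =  - 3^1 * 12158873^1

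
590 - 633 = -43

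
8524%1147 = 495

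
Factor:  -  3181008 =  - 2^4 * 3^1*66271^1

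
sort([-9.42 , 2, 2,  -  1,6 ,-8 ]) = [-9.42,-8 ,-1,  2,2,6 ] 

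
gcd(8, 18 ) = 2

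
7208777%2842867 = 1523043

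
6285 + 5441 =11726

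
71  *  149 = 10579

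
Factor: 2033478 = 2^1*3^3*37657^1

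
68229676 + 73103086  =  141332762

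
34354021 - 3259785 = 31094236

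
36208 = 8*4526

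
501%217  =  67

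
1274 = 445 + 829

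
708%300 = 108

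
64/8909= 64/8909= 0.01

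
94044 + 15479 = 109523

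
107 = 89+18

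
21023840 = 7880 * 2668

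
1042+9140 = 10182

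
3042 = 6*507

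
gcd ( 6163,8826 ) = 1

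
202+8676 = 8878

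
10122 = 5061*2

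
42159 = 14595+27564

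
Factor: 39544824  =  2^3*3^1*11^1 * 149791^1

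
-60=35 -95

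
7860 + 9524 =17384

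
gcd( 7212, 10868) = 4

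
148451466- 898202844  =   - 749751378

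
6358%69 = 10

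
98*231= 22638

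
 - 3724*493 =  - 1835932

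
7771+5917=13688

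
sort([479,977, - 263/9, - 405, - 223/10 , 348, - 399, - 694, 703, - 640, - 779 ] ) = [ - 779, - 694, - 640, - 405,-399, - 263/9, - 223/10, 348,479, 703,977 ] 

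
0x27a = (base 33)J7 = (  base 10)634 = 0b1001111010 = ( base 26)OA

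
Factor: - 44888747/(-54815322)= 2^( - 1)*3^(- 1)*107^1 * 443^1  *  457^(  -  1)*947^1*19991^( - 1 )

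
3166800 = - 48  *( - 65975 ) 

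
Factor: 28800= 2^7* 3^2*5^2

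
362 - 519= - 157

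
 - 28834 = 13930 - 42764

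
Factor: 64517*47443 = 11^1*19^1*149^1*227^1*433^1 =3060880031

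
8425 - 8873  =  -448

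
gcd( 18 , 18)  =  18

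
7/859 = 7/859  =  0.01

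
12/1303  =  12/1303 = 0.01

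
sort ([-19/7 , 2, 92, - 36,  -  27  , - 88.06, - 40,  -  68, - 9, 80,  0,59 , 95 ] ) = [- 88.06, - 68, - 40,-36,-27, - 9,-19/7, 0 , 2, 59 , 80, 92,95 ]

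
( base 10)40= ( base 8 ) 50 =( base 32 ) 18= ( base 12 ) 34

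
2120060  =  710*2986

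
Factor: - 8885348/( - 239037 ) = 2^2*  3^( - 1)*17^( - 1) *109^( - 1) * 51659^1  =  206636/5559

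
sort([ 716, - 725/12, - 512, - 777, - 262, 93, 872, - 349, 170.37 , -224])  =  [ - 777 , - 512,-349, - 262, - 224 , - 725/12,93,170.37,716,872]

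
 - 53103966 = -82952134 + 29848168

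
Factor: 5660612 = 2^2*53^1*26701^1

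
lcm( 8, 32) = 32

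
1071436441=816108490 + 255327951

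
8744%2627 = 863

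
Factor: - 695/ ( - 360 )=139/72= 2^(-3)*3^(  -  2)*139^1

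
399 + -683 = -284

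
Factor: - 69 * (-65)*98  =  2^1*3^1*5^1*7^2*13^1 *23^1 = 439530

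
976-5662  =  -4686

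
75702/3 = 25234 = 25234.00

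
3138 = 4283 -1145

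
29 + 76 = 105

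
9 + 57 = 66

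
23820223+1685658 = 25505881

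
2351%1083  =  185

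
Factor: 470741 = 23^1*97^1 * 211^1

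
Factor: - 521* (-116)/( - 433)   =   - 2^2*29^1 * 433^ (  -  1)*521^1=- 60436/433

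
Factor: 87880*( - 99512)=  - 2^6*5^1 * 7^1*13^3*1777^1 = - 8745114560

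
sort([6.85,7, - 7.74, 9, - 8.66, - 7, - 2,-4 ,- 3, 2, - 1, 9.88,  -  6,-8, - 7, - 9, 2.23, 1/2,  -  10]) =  [ - 10, - 9,  -  8.66 ,-8, - 7.74, - 7, - 7, - 6,  -  4,-3, - 2, - 1, 1/2, 2,  2.23,6.85, 7, 9 , 9.88 ] 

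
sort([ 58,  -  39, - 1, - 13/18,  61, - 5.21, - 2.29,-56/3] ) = [ - 39,-56/3, - 5.21, - 2.29, - 1,  -  13/18,58, 61 ]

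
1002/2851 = 1002/2851 = 0.35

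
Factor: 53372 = 2^2*11^1 *1213^1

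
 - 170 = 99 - 269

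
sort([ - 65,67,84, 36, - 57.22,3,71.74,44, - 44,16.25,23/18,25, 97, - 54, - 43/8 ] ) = [ - 65, - 57.22,-54,- 44,  -  43/8,23/18,3, 16.25,25,36, 44,67,71.74,84,97 ]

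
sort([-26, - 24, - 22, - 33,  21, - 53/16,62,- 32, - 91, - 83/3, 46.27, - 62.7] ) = [ - 91,  -  62.7, - 33, - 32 , - 83/3, - 26 , - 24, - 22,  -  53/16,21, 46.27, 62]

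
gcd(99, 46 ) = 1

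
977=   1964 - 987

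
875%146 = 145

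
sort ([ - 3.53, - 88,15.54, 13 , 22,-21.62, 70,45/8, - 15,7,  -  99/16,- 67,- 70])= [ - 88, - 70, - 67,  -  21.62, - 15, - 99/16, - 3.53, 45/8, 7, 13,15.54, 22 , 70 ] 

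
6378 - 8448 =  - 2070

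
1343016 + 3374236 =4717252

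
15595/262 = 59 + 137/262 = 59.52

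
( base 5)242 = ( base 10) 72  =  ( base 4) 1020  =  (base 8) 110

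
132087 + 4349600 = 4481687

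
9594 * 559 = 5363046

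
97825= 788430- 690605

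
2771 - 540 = 2231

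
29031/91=319 + 2/91 = 319.02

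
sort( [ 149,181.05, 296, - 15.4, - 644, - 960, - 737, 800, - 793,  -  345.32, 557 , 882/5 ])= [ - 960, - 793, - 737, - 644, -345.32, - 15.4, 149 , 882/5, 181.05,296, 557, 800]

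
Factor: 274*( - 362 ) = -99188 = -2^2* 137^1*181^1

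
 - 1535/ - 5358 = 1535/5358 = 0.29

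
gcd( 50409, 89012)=1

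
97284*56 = 5447904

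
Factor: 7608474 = 2^1*3^2*19^1*22247^1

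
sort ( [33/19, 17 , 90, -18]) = [ - 18,33/19,17,90]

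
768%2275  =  768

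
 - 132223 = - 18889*7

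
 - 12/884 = -3/221=- 0.01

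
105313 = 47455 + 57858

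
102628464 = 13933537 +88694927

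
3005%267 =68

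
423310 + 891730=1315040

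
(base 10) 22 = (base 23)M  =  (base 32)m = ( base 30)M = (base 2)10110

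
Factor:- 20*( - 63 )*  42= 52920 = 2^3*3^3*5^1*7^2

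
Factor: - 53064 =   -  2^3*3^2 * 11^1*67^1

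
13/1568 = 13/1568 = 0.01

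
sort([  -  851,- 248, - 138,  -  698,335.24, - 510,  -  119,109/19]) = [ - 851, - 698, - 510,-248, - 138, - 119 , 109/19,335.24 ]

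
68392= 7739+60653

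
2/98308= 1/49154 = 0.00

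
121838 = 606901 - 485063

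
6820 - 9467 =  - 2647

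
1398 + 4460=5858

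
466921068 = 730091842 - 263170774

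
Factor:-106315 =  - 5^1*11^1  *1933^1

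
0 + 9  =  9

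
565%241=83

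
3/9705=1/3235=0.00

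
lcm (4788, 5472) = 38304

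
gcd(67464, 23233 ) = 1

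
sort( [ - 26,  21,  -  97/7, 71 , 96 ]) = [-26,  -  97/7,  21,71, 96] 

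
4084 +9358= 13442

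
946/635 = 1 + 311/635=1.49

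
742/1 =742 = 742.00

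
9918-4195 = 5723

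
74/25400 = 37/12700 = 0.00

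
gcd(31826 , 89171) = 1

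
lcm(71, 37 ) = 2627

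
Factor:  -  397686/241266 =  - 839/509 = - 509^ ( - 1)*839^1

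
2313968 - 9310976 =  -6997008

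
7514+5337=12851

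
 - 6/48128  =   - 3/24064 = - 0.00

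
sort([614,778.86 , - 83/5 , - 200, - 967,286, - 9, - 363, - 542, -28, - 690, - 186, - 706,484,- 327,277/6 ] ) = [ - 967 ,-706, - 690, - 542,-363, - 327, - 200, - 186,- 28,-83/5, - 9, 277/6,  286,484,614 , 778.86 ] 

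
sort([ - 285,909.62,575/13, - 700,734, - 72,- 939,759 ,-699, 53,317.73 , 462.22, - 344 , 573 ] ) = [ - 939,  -  700, - 699 , - 344, - 285,  -  72,575/13,53,317.73,  462.22, 573,734,  759  ,  909.62] 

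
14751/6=4917/2 = 2458.50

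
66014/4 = 33007/2 =16503.50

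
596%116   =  16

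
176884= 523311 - 346427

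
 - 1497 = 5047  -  6544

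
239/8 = 29+7/8 = 29.88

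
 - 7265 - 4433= - 11698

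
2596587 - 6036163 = -3439576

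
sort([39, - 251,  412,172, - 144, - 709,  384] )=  [-709, - 251, - 144, 39 , 172, 384,412]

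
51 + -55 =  - 4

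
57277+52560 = 109837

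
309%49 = 15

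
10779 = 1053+9726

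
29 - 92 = - 63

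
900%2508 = 900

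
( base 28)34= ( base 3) 10021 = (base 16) 58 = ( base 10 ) 88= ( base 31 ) 2Q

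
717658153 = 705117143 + 12541010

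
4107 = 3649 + 458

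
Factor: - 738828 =  -  2^2*3^3* 6841^1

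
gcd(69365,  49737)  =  1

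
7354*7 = 51478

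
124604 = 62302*2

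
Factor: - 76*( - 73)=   2^2 * 19^1*73^1 = 5548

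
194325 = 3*64775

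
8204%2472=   788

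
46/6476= 23/3238 = 0.01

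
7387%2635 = 2117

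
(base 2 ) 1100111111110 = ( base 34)5po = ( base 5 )203104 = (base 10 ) 6654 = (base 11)4AAA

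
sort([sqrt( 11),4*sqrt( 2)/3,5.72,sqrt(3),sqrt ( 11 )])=[ sqrt(3), 4*sqrt(2)/3, sqrt (11), sqrt(11 ),5.72]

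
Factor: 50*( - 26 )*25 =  - 2^2 * 5^4 * 13^1=- 32500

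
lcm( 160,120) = 480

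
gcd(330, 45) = 15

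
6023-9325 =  - 3302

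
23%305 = 23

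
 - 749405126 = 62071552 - 811476678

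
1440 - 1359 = 81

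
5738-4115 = 1623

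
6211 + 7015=13226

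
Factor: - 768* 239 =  - 183552 = - 2^8 * 3^1*239^1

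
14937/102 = 146+15/34  =  146.44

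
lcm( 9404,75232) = 75232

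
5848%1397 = 260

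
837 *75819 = 63460503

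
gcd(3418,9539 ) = 1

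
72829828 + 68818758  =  141648586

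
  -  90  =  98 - 188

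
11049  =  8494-  -  2555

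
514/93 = 514/93  =  5.53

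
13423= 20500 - 7077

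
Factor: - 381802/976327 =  - 2^1*11^(-1 ) * 17^( - 1 )*23^(-1) * 227^ ( - 1)*190901^1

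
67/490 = 67/490 = 0.14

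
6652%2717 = 1218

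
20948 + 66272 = 87220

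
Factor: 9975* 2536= 25296600 = 2^3*3^1*5^2*7^1 * 19^1*317^1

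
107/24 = 107/24 = 4.46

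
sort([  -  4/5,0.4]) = [  -  4/5,0.4]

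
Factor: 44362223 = 37^1*1198979^1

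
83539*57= 4761723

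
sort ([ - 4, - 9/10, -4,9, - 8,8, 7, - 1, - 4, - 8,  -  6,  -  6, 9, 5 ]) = [ - 8,-8,-6,-6, - 4, - 4,-4, - 1 , - 9/10, 5,7, 8,9, 9]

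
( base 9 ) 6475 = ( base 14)1a46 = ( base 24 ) 86e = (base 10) 4766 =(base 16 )129E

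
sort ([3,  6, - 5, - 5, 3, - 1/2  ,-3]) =[ - 5, - 5, - 3, - 1/2,3 , 3, 6]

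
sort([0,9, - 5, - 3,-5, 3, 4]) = [ - 5, - 5, - 3, 0, 3 , 4, 9]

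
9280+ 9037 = 18317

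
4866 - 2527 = 2339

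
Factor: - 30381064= - 2^3*  7^1*542519^1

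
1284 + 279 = 1563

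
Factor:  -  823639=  - 31^1*163^2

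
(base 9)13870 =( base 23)hk6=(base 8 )22363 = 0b10010011110011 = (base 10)9459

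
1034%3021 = 1034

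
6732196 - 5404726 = 1327470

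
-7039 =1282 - 8321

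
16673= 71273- 54600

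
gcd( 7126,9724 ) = 2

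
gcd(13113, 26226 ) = 13113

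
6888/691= 6888/691  =  9.97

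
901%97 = 28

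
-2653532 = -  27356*97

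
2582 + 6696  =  9278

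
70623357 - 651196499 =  - 580573142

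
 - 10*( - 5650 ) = 56500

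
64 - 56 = 8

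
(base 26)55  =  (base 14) 99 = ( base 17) 7g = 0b10000111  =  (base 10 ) 135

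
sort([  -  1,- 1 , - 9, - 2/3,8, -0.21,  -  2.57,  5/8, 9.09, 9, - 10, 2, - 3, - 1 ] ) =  [ - 10,  -  9 , - 3, - 2.57, - 1,-1, - 1,-2/3, -0.21,5/8,2,8,9, 9.09] 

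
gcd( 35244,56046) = 6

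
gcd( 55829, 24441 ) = 1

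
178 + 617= 795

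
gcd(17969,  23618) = 7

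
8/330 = 4/165=0.02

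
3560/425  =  712/85 = 8.38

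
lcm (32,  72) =288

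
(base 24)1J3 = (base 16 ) 40B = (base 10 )1035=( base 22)231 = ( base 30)14f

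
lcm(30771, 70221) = 2738619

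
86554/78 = 3329/3 = 1109.67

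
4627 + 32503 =37130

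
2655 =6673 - 4018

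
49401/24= 16467/8= 2058.38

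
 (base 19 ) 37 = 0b1000000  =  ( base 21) 31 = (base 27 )2a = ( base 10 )64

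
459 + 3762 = 4221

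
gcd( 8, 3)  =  1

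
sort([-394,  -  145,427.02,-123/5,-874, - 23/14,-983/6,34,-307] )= [-874,  -  394 , - 307,-983/6, - 145, - 123/5, - 23/14,34,427.02 ]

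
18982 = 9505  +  9477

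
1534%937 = 597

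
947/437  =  2 + 73/437  =  2.17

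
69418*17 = 1180106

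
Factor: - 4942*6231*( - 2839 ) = 87423036078 = 2^1 * 3^1 *7^1*17^1*31^1* 67^1 * 167^1*353^1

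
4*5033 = 20132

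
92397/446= 92397/446 = 207.17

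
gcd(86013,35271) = 9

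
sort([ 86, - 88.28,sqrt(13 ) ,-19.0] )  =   [ - 88.28, - 19.0, sqrt (13),86]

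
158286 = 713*222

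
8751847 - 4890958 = 3860889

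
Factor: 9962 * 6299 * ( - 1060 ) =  - 66515676280 = - 2^3 * 5^1 * 17^1*53^1 * 293^1 * 6299^1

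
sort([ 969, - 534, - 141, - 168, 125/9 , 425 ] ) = [- 534,  -  168 , - 141, 125/9, 425,  969 ] 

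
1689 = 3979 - 2290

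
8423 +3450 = 11873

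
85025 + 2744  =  87769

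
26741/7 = 26741/7 = 3820.14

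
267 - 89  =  178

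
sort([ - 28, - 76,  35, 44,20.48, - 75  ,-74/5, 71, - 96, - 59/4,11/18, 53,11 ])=[ - 96, - 76, - 75,-28 , - 74/5, - 59/4,11/18, 11, 20.48,35,44, 53,71]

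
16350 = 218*75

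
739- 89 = 650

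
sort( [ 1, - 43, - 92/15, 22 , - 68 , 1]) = [-68, - 43, - 92/15,1,  1 , 22]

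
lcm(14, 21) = 42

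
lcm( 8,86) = 344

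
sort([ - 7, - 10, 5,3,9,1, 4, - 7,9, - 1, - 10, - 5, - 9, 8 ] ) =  [ - 10, - 10, - 9, - 7, - 7, - 5, - 1, 1,  3, 4, 5, 8, 9, 9]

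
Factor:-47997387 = - 3^3*47^1 *109^1*347^1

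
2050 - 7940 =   -  5890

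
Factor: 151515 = 3^2*5^1*7^1*13^1*37^1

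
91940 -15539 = 76401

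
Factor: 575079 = 3^1*191693^1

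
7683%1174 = 639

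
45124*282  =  12724968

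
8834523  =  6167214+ 2667309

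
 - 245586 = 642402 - 887988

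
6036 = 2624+3412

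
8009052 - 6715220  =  1293832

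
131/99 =131/99 = 1.32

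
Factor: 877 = 877^1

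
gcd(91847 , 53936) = 1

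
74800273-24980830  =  49819443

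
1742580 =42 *41490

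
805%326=153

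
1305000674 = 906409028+398591646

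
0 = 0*( - 307)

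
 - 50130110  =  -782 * 64105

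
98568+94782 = 193350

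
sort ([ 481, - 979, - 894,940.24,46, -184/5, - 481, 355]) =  [ - 979, - 894, -481, - 184/5, 46, 355, 481,940.24 ]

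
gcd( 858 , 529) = 1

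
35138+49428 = 84566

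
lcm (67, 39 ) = 2613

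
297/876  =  99/292 = 0.34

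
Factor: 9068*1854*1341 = 22544988552  =  2^3*3^4*103^1 * 149^1* 2267^1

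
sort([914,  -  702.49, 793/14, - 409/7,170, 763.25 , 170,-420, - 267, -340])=[ - 702.49, - 420,-340, - 267, - 409/7,793/14,170, 170,763.25,914]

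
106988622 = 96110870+10877752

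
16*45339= 725424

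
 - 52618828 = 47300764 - 99919592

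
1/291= 1/291  =  0.00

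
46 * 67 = 3082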